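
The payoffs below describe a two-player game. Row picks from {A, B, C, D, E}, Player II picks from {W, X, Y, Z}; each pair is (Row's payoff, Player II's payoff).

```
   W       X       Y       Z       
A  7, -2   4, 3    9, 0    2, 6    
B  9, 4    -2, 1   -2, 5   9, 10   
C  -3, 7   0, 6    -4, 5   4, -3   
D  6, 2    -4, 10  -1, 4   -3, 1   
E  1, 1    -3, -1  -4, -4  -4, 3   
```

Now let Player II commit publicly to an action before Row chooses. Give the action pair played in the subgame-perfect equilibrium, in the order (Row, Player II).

Row best-responds to each possible Player II move:
- W: BR = B, leader payoff 4.
- X: BR = A, leader payoff 3.
- Y: BR = A, leader payoff 0.
- Z: BR = B, leader payoff 10.
Player II's induced payoffs are 4, 3, 0, 10, so Player II commits to Z. Subgame-perfect outcome: (B, Z) with payoffs (9, 10).

(B, Z)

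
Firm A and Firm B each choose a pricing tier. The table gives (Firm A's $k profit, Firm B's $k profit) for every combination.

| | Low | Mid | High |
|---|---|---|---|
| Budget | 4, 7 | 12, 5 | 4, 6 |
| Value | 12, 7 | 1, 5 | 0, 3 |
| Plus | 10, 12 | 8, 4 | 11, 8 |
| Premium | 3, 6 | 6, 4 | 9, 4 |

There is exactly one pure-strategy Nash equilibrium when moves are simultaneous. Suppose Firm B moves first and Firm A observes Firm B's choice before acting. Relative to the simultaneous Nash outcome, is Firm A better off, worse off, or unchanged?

worse off

Backward induction with Firm B moving first.
- Low: BR = Value, leader payoff 7.
- Mid: BR = Budget, leader payoff 5.
- High: BR = Plus, leader payoff 8.
Firm B's induced payoffs are 7, 5, 8, so Firm B commits to High. Subgame-perfect outcome: (Plus, High) with payoffs (11, 8).
Under simultaneous play:
Firm A's best replies: Low→Value; Mid→Budget; High→Plus.
Firm B's best replies: Budget→Low; Value→Low; Plus→Low; Premium→Low.
Only (Value, Low) has each player best-responding; Nash payoffs (12, 7).
Firm A earns 11 sequentially versus 12 at the Nash outcome: worse off.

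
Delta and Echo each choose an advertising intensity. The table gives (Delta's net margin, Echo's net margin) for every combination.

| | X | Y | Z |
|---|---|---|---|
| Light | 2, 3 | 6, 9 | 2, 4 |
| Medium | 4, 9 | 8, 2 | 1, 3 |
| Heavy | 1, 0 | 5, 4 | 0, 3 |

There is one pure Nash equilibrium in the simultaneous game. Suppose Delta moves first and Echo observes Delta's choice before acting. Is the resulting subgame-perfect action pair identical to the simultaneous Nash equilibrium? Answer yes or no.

Work backward from Echo's decision.
- Light → Echo plays Y (best of 3, 9, 4); Delta gets 6.
- Medium → Echo plays X (best of 9, 2, 3); Delta gets 4.
- Heavy → Echo plays Y (best of 0, 4, 3); Delta gets 5.
Maximizing over 6, 4, 5, Delta chooses Light. Subgame-perfect outcome: (Light, Y) with payoffs (6, 9).
For the simultaneous game, intersect best replies.
Delta's best replies: X→Medium; Y→Medium; Z→Light.
Echo's best replies: Light→Y; Medium→X; Heavy→Y.
The unique mutual best reply is (Medium, X), giving (4, 9).
Sequential outcome (Light, Y) differs from the Nash profile (Medium, X).

no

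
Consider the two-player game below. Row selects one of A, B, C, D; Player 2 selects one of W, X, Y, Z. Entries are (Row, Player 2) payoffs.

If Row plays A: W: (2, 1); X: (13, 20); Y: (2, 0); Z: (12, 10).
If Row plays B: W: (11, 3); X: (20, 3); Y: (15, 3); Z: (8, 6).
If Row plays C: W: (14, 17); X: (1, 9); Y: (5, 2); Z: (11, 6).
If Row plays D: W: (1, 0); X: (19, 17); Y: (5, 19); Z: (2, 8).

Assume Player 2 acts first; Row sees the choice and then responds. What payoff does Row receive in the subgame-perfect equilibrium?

14

Solve by backward induction (Player 2 leads).
- W: BR = C, leader payoff 17.
- X: BR = B, leader payoff 3.
- Y: BR = B, leader payoff 3.
- Z: BR = A, leader payoff 10.
Maximizing over 17, 3, 3, 10, Player 2 chooses W. Subgame-perfect outcome: (C, W) with payoffs (14, 17).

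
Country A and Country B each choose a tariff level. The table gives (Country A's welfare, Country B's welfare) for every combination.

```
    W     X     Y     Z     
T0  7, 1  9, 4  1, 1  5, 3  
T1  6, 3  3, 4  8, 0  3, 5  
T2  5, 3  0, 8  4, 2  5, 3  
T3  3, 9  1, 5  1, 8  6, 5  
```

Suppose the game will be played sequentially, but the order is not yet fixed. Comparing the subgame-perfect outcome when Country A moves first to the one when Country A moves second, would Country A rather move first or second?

first

If Country A leads: Country B's best replies are T0→X, T1→Z, T2→X, T3→W; Country A's induced payoffs 9, 3, 0, 3; outcome (T0, X), payoffs (9, 4).
If Country B leads: Country A's best replies are W→T0, X→T0, Y→T1, Z→T3; Country B's induced payoffs 1, 4, 0, 5; outcome (T3, Z), payoffs (6, 5).
Country A gets 9 moving first and 6 moving second, so Country A prefers to move first.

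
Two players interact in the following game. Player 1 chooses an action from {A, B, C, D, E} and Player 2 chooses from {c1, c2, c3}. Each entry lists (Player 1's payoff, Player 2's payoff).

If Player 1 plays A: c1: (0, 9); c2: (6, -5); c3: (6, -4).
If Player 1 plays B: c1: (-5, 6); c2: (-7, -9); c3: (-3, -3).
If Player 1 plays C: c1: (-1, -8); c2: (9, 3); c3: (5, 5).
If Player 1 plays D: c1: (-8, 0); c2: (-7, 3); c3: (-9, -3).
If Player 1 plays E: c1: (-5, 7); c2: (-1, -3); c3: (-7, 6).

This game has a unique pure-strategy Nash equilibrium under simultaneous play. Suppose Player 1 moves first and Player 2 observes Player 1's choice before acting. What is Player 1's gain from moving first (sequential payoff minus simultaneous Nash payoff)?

Player 2 best-responds to each possible Player 1 move:
- A: Player 2 compares 9, -5, -4 and picks c1; Player 1 would get 0.
- B: Player 2 compares 6, -9, -3 and picks c1; Player 1 would get -5.
- C: Player 2 compares -8, 3, 5 and picks c3; Player 1 would get 5.
- D: Player 2 compares 0, 3, -3 and picks c2; Player 1 would get -7.
- E: Player 2 compares 7, -3, 6 and picks c1; Player 1 would get -5.
Player 1's induced payoffs are 0, -5, 5, -7, -5, so Player 1 commits to C. Subgame-perfect outcome: (C, c3) with payoffs (5, 5).
Under simultaneous play:
Player 1's best replies: c1→A; c2→C; c3→A.
Player 2's best replies: A→c1; B→c1; C→c3; D→c2; E→c1.
The unique mutual best reply is (A, c1), giving (0, 9).
Player 1's commitment gain: 5 − 0 = 5.

5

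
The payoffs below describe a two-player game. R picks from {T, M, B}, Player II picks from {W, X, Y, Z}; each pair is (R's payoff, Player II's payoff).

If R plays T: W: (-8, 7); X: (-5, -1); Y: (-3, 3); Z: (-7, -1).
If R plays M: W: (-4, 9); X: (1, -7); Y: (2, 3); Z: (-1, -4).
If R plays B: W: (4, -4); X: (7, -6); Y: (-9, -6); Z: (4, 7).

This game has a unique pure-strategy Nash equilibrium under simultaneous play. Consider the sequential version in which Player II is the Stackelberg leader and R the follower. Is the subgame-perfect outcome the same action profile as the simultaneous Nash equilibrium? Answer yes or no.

Work backward from R's decision.
- W: BR = B, leader payoff -4.
- X: BR = B, leader payoff -6.
- Y: BR = M, leader payoff 3.
- Z: BR = B, leader payoff 7.
Player II's induced payoffs are -4, -6, 3, 7, so Player II commits to Z. Subgame-perfect outcome: (B, Z) with payoffs (4, 7).
Under simultaneous play:
R's best replies: W→B; X→B; Y→M; Z→B.
Player II's best replies: T→W; M→W; B→Z.
The unique mutual best reply is (B, Z), giving (4, 7).
Sequential outcome (B, Z) coincides with the Nash profile (B, Z).

yes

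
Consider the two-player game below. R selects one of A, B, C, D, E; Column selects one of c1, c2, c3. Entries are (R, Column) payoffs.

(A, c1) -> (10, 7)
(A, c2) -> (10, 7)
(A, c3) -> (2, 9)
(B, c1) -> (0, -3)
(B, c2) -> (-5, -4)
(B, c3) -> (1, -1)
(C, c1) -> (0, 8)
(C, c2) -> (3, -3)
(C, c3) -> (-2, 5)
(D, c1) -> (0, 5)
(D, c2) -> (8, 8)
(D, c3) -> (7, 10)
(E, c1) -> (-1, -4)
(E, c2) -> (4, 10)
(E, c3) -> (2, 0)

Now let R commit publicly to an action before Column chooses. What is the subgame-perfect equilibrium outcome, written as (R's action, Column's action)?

Backward induction with R moving first.
- A → Column plays c3 (best of 7, 7, 9); R gets 2.
- B → Column plays c3 (best of -3, -4, -1); R gets 1.
- C → Column plays c1 (best of 8, -3, 5); R gets 0.
- D → Column plays c3 (best of 5, 8, 10); R gets 7.
- E → Column plays c2 (best of -4, 10, 0); R gets 4.
Maximizing over 2, 1, 0, 7, 4, R chooses D. Subgame-perfect outcome: (D, c3) with payoffs (7, 10).

(D, c3)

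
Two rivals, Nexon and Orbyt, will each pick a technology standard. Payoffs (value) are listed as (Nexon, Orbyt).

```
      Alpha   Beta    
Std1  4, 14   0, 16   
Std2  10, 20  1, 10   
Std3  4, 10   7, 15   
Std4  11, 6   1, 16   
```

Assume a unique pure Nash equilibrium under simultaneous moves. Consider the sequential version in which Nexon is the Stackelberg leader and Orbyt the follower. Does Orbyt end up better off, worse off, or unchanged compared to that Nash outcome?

better off

Orbyt best-responds to each possible Nexon move:
- Std1: BR = Beta, leader payoff 0.
- Std2: BR = Alpha, leader payoff 10.
- Std3: BR = Beta, leader payoff 7.
- Std4: BR = Beta, leader payoff 1.
Among 0, 10, 7, 1, the best is 10 at Std2. Subgame-perfect outcome: (Std2, Alpha) with payoffs (10, 20).
For the simultaneous game, intersect best replies.
Nexon's best replies: Alpha→Std4; Beta→Std3.
Orbyt's best replies: Std1→Beta; Std2→Alpha; Std3→Beta; Std4→Beta.
Only (Std3, Beta) has each player best-responding; Nash payoffs (7, 15).
Orbyt earns 20 sequentially versus 15 at the Nash outcome: better off.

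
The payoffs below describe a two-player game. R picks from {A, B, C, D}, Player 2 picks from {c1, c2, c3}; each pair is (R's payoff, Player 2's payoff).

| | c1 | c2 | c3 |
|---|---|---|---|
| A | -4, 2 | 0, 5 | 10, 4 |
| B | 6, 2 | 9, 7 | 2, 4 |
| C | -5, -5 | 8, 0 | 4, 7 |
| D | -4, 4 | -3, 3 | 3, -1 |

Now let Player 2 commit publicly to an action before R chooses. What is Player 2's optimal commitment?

R best-responds to each possible Player 2 move:
- c1 → R plays B (best of -4, 6, -5, -4); Player 2 gets 2.
- c2 → R plays B (best of 0, 9, 8, -3); Player 2 gets 7.
- c3 → R plays A (best of 10, 2, 4, 3); Player 2 gets 4.
Maximizing over 2, 7, 4, Player 2 chooses c2. Subgame-perfect outcome: (B, c2) with payoffs (9, 7).

c2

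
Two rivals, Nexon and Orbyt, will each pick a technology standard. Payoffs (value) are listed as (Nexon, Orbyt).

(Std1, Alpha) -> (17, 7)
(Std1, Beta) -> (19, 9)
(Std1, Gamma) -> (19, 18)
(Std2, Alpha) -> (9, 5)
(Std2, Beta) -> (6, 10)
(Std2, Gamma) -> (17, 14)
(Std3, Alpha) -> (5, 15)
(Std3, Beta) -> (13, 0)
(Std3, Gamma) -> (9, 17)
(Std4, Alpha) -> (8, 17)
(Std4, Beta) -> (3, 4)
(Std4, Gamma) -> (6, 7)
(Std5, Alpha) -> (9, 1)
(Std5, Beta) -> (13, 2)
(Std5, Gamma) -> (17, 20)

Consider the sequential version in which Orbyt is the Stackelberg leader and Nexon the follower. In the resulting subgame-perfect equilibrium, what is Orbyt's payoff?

18

Work backward from Nexon's decision.
- Alpha → Nexon plays Std1 (best of 17, 9, 5, 8, 9); Orbyt gets 7.
- Beta → Nexon plays Std1 (best of 19, 6, 13, 3, 13); Orbyt gets 9.
- Gamma → Nexon plays Std1 (best of 19, 17, 9, 6, 17); Orbyt gets 18.
Maximizing over 7, 9, 18, Orbyt chooses Gamma. Subgame-perfect outcome: (Std1, Gamma) with payoffs (19, 18).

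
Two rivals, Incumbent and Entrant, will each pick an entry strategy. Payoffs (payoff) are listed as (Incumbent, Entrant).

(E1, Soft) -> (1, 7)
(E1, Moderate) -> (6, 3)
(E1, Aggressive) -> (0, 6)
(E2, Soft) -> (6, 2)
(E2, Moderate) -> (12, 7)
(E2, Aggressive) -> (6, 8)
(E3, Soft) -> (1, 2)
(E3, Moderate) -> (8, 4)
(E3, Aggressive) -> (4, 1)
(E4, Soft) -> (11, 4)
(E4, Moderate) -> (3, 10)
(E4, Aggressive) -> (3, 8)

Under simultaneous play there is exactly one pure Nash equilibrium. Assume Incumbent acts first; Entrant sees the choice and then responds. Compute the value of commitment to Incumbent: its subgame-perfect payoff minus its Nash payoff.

2

Work backward from Entrant's decision.
- E1: Entrant compares 7, 3, 6 and picks Soft; Incumbent would get 1.
- E2: Entrant compares 2, 7, 8 and picks Aggressive; Incumbent would get 6.
- E3: Entrant compares 2, 4, 1 and picks Moderate; Incumbent would get 8.
- E4: Entrant compares 4, 10, 8 and picks Moderate; Incumbent would get 3.
Among 1, 6, 8, 3, the best is 8 at E3. Subgame-perfect outcome: (E3, Moderate) with payoffs (8, 4).
Now find the simultaneous Nash equilibrium.
Incumbent's best replies: Soft→E4; Moderate→E2; Aggressive→E2.
Entrant's best replies: E1→Soft; E2→Aggressive; E3→Moderate; E4→Moderate.
Only (E2, Aggressive) has each player best-responding; Nash payoffs (6, 8).
Incumbent's commitment gain: 8 − 6 = 2.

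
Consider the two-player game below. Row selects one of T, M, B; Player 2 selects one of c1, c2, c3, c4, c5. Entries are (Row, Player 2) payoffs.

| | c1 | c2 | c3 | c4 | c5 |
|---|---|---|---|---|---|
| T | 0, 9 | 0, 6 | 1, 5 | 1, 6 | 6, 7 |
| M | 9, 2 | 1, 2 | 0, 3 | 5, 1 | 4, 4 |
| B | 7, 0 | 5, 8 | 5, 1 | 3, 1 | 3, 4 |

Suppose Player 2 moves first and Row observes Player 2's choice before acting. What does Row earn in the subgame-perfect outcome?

Backward induction with Player 2 moving first.
- c1 → Row plays M (best of 0, 9, 7); Player 2 gets 2.
- c2 → Row plays B (best of 0, 1, 5); Player 2 gets 8.
- c3 → Row plays B (best of 1, 0, 5); Player 2 gets 1.
- c4 → Row plays M (best of 1, 5, 3); Player 2 gets 1.
- c5 → Row plays T (best of 6, 4, 3); Player 2 gets 7.
Maximizing over 2, 8, 1, 1, 7, Player 2 chooses c2. Subgame-perfect outcome: (B, c2) with payoffs (5, 8).

5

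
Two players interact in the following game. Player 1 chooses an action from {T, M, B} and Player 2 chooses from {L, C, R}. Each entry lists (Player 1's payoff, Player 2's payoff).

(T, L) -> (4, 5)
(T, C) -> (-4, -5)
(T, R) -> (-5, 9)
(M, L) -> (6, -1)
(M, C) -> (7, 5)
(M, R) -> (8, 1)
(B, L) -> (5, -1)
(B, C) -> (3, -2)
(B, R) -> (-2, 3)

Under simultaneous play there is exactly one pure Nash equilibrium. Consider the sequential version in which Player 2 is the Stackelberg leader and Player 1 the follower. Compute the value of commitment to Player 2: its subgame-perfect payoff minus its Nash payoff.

0

Backward induction with Player 2 moving first.
- L → Player 1 plays M (best of 4, 6, 5); Player 2 gets -1.
- C → Player 1 plays M (best of -4, 7, 3); Player 2 gets 5.
- R → Player 1 plays M (best of -5, 8, -2); Player 2 gets 1.
Maximizing over -1, 5, 1, Player 2 chooses C. Subgame-perfect outcome: (M, C) with payoffs (7, 5).
Now find the simultaneous Nash equilibrium.
Player 1's best replies: L→M; C→M; R→M.
Player 2's best replies: T→R; M→C; B→R.
The unique mutual best reply is (M, C), giving (7, 5).
Player 2's commitment gain: 5 − 5 = 0.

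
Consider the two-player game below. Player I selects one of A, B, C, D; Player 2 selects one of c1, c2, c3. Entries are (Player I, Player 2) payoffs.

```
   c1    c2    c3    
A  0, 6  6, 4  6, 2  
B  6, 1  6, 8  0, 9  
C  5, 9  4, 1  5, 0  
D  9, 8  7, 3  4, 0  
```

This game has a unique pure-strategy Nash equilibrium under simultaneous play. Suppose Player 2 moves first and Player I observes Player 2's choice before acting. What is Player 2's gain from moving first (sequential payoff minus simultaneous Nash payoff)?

Backward induction with Player 2 moving first.
- c1: Player I compares 0, 6, 5, 9 and picks D; Player 2 would get 8.
- c2: Player I compares 6, 6, 4, 7 and picks D; Player 2 would get 3.
- c3: Player I compares 6, 0, 5, 4 and picks A; Player 2 would get 2.
Player 2's induced payoffs are 8, 3, 2, so Player 2 commits to c1. Subgame-perfect outcome: (D, c1) with payoffs (9, 8).
For the simultaneous game, intersect best replies.
Player I's best replies: c1→D; c2→D; c3→A.
Player 2's best replies: A→c1; B→c3; C→c1; D→c1.
Only (D, c1) has each player best-responding; Nash payoffs (9, 8).
Player 2's commitment gain: 8 − 8 = 0.

0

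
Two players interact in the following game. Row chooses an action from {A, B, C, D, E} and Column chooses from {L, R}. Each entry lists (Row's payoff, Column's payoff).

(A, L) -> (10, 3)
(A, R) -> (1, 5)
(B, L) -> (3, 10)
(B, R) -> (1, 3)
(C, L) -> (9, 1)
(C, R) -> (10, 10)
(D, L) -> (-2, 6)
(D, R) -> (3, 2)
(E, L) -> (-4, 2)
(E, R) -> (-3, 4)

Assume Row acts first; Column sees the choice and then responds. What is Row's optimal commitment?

Column best-responds to each possible Row move:
- A: BR = R, leader payoff 1.
- B: BR = L, leader payoff 3.
- C: BR = R, leader payoff 10.
- D: BR = L, leader payoff -2.
- E: BR = R, leader payoff -3.
Row's induced payoffs are 1, 3, 10, -2, -3, so Row commits to C. Subgame-perfect outcome: (C, R) with payoffs (10, 10).

C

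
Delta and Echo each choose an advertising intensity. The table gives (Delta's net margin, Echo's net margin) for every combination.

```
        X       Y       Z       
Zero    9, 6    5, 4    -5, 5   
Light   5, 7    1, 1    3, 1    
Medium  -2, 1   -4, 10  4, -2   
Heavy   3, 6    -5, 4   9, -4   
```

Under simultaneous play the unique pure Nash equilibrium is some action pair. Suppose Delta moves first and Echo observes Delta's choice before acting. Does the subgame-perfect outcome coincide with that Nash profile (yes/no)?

Backward induction with Delta moving first.
- Zero: BR = X, leader payoff 9.
- Light: BR = X, leader payoff 5.
- Medium: BR = Y, leader payoff -4.
- Heavy: BR = X, leader payoff 3.
Maximizing over 9, 5, -4, 3, Delta chooses Zero. Subgame-perfect outcome: (Zero, X) with payoffs (9, 6).
Under simultaneous play:
Delta's best replies: X→Zero; Y→Zero; Z→Heavy.
Echo's best replies: Zero→X; Light→X; Medium→Y; Heavy→X.
Only (Zero, X) has each player best-responding; Nash payoffs (9, 6).
Sequential outcome (Zero, X) coincides with the Nash profile (Zero, X).

yes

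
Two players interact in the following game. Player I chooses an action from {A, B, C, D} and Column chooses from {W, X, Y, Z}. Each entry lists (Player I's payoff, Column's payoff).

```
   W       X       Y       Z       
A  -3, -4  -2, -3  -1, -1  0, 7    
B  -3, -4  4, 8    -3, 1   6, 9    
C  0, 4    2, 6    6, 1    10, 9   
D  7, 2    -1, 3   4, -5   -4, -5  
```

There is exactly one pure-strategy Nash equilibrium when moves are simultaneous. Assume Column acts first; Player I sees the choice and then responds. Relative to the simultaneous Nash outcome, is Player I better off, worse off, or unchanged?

unchanged

Solve by backward induction (Column leads).
- W → Player I plays D (best of -3, -3, 0, 7); Column gets 2.
- X → Player I plays B (best of -2, 4, 2, -1); Column gets 8.
- Y → Player I plays C (best of -1, -3, 6, 4); Column gets 1.
- Z → Player I plays C (best of 0, 6, 10, -4); Column gets 9.
Maximizing over 2, 8, 1, 9, Column chooses Z. Subgame-perfect outcome: (C, Z) with payoffs (10, 9).
Now find the simultaneous Nash equilibrium.
Player I's best replies: W→D; X→B; Y→C; Z→C.
Column's best replies: A→Z; B→Z; C→Z; D→X.
Only (C, Z) has each player best-responding; Nash payoffs (10, 9).
Player I earns 10 sequentially versus 10 at the Nash outcome: unchanged.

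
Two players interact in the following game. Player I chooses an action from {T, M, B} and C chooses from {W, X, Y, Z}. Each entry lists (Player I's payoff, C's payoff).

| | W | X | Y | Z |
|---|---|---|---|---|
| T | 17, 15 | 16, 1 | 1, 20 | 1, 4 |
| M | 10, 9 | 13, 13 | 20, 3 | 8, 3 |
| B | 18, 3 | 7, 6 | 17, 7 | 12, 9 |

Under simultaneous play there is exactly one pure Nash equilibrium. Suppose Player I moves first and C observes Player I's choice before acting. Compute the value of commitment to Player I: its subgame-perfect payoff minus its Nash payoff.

Work backward from C's decision.
- T → C plays Y (best of 15, 1, 20, 4); Player I gets 1.
- M → C plays X (best of 9, 13, 3, 3); Player I gets 13.
- B → C plays Z (best of 3, 6, 7, 9); Player I gets 12.
Player I's induced payoffs are 1, 13, 12, so Player I commits to M. Subgame-perfect outcome: (M, X) with payoffs (13, 13).
Now find the simultaneous Nash equilibrium.
Player I's best replies: W→B; X→T; Y→M; Z→B.
C's best replies: T→Y; M→X; B→Z.
Only (B, Z) has each player best-responding; Nash payoffs (12, 9).
Player I's commitment gain: 13 − 12 = 1.

1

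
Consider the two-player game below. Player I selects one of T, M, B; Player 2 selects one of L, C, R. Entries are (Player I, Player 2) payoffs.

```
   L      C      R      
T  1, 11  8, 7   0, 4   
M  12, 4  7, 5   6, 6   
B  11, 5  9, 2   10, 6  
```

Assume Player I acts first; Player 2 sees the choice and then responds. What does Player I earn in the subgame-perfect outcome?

10

Solve by backward induction (Player I leads).
- T: BR = L, leader payoff 1.
- M: BR = R, leader payoff 6.
- B: BR = R, leader payoff 10.
Player I's induced payoffs are 1, 6, 10, so Player I commits to B. Subgame-perfect outcome: (B, R) with payoffs (10, 6).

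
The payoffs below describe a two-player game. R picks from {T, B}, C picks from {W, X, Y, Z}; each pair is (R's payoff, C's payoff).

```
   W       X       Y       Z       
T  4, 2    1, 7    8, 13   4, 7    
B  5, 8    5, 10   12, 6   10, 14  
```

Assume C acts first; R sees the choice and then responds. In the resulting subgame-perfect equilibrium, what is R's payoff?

R best-responds to each possible C move:
- W: BR = B, leader payoff 8.
- X: BR = B, leader payoff 10.
- Y: BR = B, leader payoff 6.
- Z: BR = B, leader payoff 14.
C's induced payoffs are 8, 10, 6, 14, so C commits to Z. Subgame-perfect outcome: (B, Z) with payoffs (10, 14).

10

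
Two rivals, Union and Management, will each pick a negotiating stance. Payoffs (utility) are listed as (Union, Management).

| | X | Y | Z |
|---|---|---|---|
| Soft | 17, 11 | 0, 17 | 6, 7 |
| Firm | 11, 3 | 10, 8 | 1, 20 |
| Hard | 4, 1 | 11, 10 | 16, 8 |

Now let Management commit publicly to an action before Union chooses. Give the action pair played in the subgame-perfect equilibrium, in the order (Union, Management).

Backward induction with Management moving first.
- X → Union plays Soft (best of 17, 11, 4); Management gets 11.
- Y → Union plays Hard (best of 0, 10, 11); Management gets 10.
- Z → Union plays Hard (best of 6, 1, 16); Management gets 8.
Management's induced payoffs are 11, 10, 8, so Management commits to X. Subgame-perfect outcome: (Soft, X) with payoffs (17, 11).

(Soft, X)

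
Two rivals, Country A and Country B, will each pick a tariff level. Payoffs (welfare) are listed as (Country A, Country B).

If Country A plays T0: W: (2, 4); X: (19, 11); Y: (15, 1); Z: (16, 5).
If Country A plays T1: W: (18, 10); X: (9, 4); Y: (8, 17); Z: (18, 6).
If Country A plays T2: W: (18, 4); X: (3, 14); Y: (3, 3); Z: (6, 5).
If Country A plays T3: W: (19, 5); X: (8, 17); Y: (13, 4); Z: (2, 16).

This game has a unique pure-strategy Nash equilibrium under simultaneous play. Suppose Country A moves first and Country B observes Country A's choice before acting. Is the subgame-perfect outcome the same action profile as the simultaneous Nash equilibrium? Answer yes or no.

Work backward from Country B's decision.
- T0: BR = X, leader payoff 19.
- T1: BR = Y, leader payoff 8.
- T2: BR = X, leader payoff 3.
- T3: BR = X, leader payoff 8.
Country A's induced payoffs are 19, 8, 3, 8, so Country A commits to T0. Subgame-perfect outcome: (T0, X) with payoffs (19, 11).
For the simultaneous game, intersect best replies.
Country A's best replies: W→T3; X→T0; Y→T0; Z→T1.
Country B's best replies: T0→X; T1→Y; T2→X; T3→X.
Only (T0, X) has each player best-responding; Nash payoffs (19, 11).
Sequential outcome (T0, X) coincides with the Nash profile (T0, X).

yes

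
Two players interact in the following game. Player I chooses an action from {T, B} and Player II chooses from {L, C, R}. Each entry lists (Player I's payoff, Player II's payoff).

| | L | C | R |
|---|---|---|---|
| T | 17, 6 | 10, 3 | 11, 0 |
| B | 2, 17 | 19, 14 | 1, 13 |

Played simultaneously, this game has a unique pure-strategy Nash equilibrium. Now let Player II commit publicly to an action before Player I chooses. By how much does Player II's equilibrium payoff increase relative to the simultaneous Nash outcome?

8

Work backward from Player I's decision.
- L: Player I compares 17, 2 and picks T; Player II would get 6.
- C: Player I compares 10, 19 and picks B; Player II would get 14.
- R: Player I compares 11, 1 and picks T; Player II would get 0.
Among 6, 14, 0, the best is 14 at C. Subgame-perfect outcome: (B, C) with payoffs (19, 14).
Under simultaneous play:
Player I's best replies: L→T; C→B; R→T.
Player II's best replies: T→L; B→L.
The unique mutual best reply is (T, L), giving (17, 6).
Player II's commitment gain: 14 − 6 = 8.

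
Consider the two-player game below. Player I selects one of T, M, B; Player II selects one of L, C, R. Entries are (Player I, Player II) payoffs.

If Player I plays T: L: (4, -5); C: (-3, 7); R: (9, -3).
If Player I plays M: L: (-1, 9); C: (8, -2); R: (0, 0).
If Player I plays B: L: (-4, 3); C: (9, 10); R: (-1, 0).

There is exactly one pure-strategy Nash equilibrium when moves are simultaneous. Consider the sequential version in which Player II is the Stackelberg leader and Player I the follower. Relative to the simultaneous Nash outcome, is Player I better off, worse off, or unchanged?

Work backward from Player I's decision.
- L: Player I compares 4, -1, -4 and picks T; Player II would get -5.
- C: Player I compares -3, 8, 9 and picks B; Player II would get 10.
- R: Player I compares 9, 0, -1 and picks T; Player II would get -3.
Among -5, 10, -3, the best is 10 at C. Subgame-perfect outcome: (B, C) with payoffs (9, 10).
Now find the simultaneous Nash equilibrium.
Player I's best replies: L→T; C→B; R→T.
Player II's best replies: T→C; M→L; B→C.
The unique mutual best reply is (B, C), giving (9, 10).
Player I earns 9 sequentially versus 9 at the Nash outcome: unchanged.

unchanged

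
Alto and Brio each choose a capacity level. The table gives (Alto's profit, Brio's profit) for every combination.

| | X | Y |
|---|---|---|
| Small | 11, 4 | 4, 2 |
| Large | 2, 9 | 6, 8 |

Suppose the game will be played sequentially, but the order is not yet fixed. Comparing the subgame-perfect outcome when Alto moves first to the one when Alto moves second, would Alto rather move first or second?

If Alto leads: Brio's best replies are Small→X, Large→X; Alto's induced payoffs 11, 2; outcome (Small, X), payoffs (11, 4).
If Brio leads: Alto's best replies are X→Small, Y→Large; Brio's induced payoffs 4, 8; outcome (Large, Y), payoffs (6, 8).
Alto gets 11 moving first and 6 moving second, so Alto prefers to move first.

first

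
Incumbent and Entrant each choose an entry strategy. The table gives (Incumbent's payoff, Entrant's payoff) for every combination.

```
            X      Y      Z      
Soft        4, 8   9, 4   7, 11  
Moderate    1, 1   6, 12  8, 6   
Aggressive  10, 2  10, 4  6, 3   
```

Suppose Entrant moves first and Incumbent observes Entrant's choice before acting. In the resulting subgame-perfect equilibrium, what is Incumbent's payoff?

8

Solve by backward induction (Entrant leads).
- X: BR = Aggressive, leader payoff 2.
- Y: BR = Aggressive, leader payoff 4.
- Z: BR = Moderate, leader payoff 6.
Among 2, 4, 6, the best is 6 at Z. Subgame-perfect outcome: (Moderate, Z) with payoffs (8, 6).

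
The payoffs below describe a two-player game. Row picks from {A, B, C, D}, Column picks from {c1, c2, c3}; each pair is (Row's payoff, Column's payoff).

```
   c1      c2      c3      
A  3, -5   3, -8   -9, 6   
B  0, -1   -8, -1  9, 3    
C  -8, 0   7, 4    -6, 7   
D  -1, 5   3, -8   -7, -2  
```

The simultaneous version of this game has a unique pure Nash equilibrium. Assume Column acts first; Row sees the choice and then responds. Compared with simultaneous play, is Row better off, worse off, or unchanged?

worse off

Work backward from Row's decision.
- c1 → Row plays A (best of 3, 0, -8, -1); Column gets -5.
- c2 → Row plays C (best of 3, -8, 7, 3); Column gets 4.
- c3 → Row plays B (best of -9, 9, -6, -7); Column gets 3.
Among -5, 4, 3, the best is 4 at c2. Subgame-perfect outcome: (C, c2) with payoffs (7, 4).
For the simultaneous game, intersect best replies.
Row's best replies: c1→A; c2→C; c3→B.
Column's best replies: A→c3; B→c3; C→c3; D→c1.
Only (B, c3) has each player best-responding; Nash payoffs (9, 3).
Row earns 7 sequentially versus 9 at the Nash outcome: worse off.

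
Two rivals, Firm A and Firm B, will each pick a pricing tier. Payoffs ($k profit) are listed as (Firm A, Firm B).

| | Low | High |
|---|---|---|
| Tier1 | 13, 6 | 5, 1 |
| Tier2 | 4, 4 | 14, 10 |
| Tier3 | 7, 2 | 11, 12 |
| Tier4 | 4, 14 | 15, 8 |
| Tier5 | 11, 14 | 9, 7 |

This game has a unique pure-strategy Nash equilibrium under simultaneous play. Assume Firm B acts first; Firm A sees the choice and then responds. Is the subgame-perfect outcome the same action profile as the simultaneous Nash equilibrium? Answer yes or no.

no

Work backward from Firm A's decision.
- Low: BR = Tier1, leader payoff 6.
- High: BR = Tier4, leader payoff 8.
Firm B's induced payoffs are 6, 8, so Firm B commits to High. Subgame-perfect outcome: (Tier4, High) with payoffs (15, 8).
Now find the simultaneous Nash equilibrium.
Firm A's best replies: Low→Tier1; High→Tier4.
Firm B's best replies: Tier1→Low; Tier2→High; Tier3→High; Tier4→Low; Tier5→Low.
The unique mutual best reply is (Tier1, Low), giving (13, 6).
Sequential outcome (Tier4, High) differs from the Nash profile (Tier1, Low).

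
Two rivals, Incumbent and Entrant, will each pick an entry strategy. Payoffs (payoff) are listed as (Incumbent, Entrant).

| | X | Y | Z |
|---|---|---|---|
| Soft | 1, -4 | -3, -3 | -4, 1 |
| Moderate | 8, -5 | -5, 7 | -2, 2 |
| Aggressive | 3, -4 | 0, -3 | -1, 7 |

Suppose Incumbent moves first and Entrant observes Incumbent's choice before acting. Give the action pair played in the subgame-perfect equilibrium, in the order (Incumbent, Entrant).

Entrant best-responds to each possible Incumbent move:
- Soft: Entrant compares -4, -3, 1 and picks Z; Incumbent would get -4.
- Moderate: Entrant compares -5, 7, 2 and picks Y; Incumbent would get -5.
- Aggressive: Entrant compares -4, -3, 7 and picks Z; Incumbent would get -1.
Incumbent's induced payoffs are -4, -5, -1, so Incumbent commits to Aggressive. Subgame-perfect outcome: (Aggressive, Z) with payoffs (-1, 7).

(Aggressive, Z)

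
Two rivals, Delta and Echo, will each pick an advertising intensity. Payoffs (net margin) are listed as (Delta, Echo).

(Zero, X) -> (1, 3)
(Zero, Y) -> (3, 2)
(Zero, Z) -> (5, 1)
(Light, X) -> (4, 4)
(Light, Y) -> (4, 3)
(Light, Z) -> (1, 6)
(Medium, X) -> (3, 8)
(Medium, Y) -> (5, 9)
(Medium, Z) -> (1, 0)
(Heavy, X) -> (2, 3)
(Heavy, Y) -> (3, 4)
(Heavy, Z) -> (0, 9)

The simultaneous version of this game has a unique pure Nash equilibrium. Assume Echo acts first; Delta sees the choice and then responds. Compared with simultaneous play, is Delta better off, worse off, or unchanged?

Work backward from Delta's decision.
- X: BR = Light, leader payoff 4.
- Y: BR = Medium, leader payoff 9.
- Z: BR = Zero, leader payoff 1.
Echo's induced payoffs are 4, 9, 1, so Echo commits to Y. Subgame-perfect outcome: (Medium, Y) with payoffs (5, 9).
For the simultaneous game, intersect best replies.
Delta's best replies: X→Light; Y→Medium; Z→Zero.
Echo's best replies: Zero→X; Light→Z; Medium→Y; Heavy→Z.
The unique mutual best reply is (Medium, Y), giving (5, 9).
Delta earns 5 sequentially versus 5 at the Nash outcome: unchanged.

unchanged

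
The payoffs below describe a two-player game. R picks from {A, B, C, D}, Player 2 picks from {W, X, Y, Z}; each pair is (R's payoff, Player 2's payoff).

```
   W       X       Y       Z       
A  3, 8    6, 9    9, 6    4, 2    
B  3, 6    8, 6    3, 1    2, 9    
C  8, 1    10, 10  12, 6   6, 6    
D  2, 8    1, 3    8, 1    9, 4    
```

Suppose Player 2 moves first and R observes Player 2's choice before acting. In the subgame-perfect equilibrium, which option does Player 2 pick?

Solve by backward induction (Player 2 leads).
- W → R plays C (best of 3, 3, 8, 2); Player 2 gets 1.
- X → R plays C (best of 6, 8, 10, 1); Player 2 gets 10.
- Y → R plays C (best of 9, 3, 12, 8); Player 2 gets 6.
- Z → R plays D (best of 4, 2, 6, 9); Player 2 gets 4.
Maximizing over 1, 10, 6, 4, Player 2 chooses X. Subgame-perfect outcome: (C, X) with payoffs (10, 10).

X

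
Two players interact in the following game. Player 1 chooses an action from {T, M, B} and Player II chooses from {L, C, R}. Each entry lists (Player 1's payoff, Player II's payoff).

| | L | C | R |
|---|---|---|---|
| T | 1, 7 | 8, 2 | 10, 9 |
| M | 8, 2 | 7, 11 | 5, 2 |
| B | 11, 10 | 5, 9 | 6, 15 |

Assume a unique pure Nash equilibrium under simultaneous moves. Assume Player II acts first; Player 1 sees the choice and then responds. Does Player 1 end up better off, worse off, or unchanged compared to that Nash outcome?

better off

Backward induction with Player II moving first.
- L: Player 1 compares 1, 8, 11 and picks B; Player II would get 10.
- C: Player 1 compares 8, 7, 5 and picks T; Player II would get 2.
- R: Player 1 compares 10, 5, 6 and picks T; Player II would get 9.
Among 10, 2, 9, the best is 10 at L. Subgame-perfect outcome: (B, L) with payoffs (11, 10).
For the simultaneous game, intersect best replies.
Player 1's best replies: L→B; C→T; R→T.
Player II's best replies: T→R; M→C; B→R.
Only (T, R) has each player best-responding; Nash payoffs (10, 9).
Player 1 earns 11 sequentially versus 10 at the Nash outcome: better off.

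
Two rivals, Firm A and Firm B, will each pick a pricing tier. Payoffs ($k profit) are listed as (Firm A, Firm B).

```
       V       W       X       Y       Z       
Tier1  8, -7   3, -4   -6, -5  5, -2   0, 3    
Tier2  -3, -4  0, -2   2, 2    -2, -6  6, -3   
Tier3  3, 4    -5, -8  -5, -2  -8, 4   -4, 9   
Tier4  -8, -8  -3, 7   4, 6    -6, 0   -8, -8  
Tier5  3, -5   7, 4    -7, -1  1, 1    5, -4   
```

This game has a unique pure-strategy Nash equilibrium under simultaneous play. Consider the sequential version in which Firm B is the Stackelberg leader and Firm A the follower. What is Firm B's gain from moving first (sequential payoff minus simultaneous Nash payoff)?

2

Solve by backward induction (Firm B leads).
- V: BR = Tier1, leader payoff -7.
- W: BR = Tier5, leader payoff 4.
- X: BR = Tier4, leader payoff 6.
- Y: BR = Tier1, leader payoff -2.
- Z: BR = Tier2, leader payoff -3.
Among -7, 4, 6, -2, -3, the best is 6 at X. Subgame-perfect outcome: (Tier4, X) with payoffs (4, 6).
Now find the simultaneous Nash equilibrium.
Firm A's best replies: V→Tier1; W→Tier5; X→Tier4; Y→Tier1; Z→Tier2.
Firm B's best replies: Tier1→Z; Tier2→X; Tier3→Z; Tier4→W; Tier5→W.
Only (Tier5, W) has each player best-responding; Nash payoffs (7, 4).
Firm B's commitment gain: 6 − 4 = 2.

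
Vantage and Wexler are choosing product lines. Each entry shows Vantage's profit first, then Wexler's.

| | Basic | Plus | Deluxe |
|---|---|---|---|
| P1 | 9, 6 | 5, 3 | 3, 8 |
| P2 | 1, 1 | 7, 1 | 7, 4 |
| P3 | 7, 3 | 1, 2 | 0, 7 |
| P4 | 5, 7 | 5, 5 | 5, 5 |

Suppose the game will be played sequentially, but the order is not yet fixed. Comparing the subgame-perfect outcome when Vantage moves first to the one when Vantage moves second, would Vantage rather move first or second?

If Vantage leads: Wexler's best replies are P1→Deluxe, P2→Deluxe, P3→Deluxe, P4→Basic; Vantage's induced payoffs 3, 7, 0, 5; outcome (P2, Deluxe), payoffs (7, 4).
If Wexler leads: Vantage's best replies are Basic→P1, Plus→P2, Deluxe→P2; Wexler's induced payoffs 6, 1, 4; outcome (P1, Basic), payoffs (9, 6).
Vantage gets 7 moving first and 9 moving second, so Vantage prefers to move second.

second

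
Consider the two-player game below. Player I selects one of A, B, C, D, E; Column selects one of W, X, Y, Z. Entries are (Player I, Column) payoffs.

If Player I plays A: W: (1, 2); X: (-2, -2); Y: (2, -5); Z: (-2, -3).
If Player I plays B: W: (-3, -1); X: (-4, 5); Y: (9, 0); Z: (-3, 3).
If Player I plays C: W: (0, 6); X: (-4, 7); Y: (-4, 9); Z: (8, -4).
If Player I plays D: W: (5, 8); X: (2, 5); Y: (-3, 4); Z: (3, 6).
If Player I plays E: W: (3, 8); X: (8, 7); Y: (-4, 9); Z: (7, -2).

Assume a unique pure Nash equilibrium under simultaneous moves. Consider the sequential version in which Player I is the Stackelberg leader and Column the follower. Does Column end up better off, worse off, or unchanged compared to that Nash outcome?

unchanged

Solve by backward induction (Player I leads).
- A: Column compares 2, -2, -5, -3 and picks W; Player I would get 1.
- B: Column compares -1, 5, 0, 3 and picks X; Player I would get -4.
- C: Column compares 6, 7, 9, -4 and picks Y; Player I would get -4.
- D: Column compares 8, 5, 4, 6 and picks W; Player I would get 5.
- E: Column compares 8, 7, 9, -2 and picks Y; Player I would get -4.
Player I's induced payoffs are 1, -4, -4, 5, -4, so Player I commits to D. Subgame-perfect outcome: (D, W) with payoffs (5, 8).
For the simultaneous game, intersect best replies.
Player I's best replies: W→D; X→E; Y→B; Z→C.
Column's best replies: A→W; B→X; C→Y; D→W; E→Y.
The unique mutual best reply is (D, W), giving (5, 8).
Column earns 8 sequentially versus 8 at the Nash outcome: unchanged.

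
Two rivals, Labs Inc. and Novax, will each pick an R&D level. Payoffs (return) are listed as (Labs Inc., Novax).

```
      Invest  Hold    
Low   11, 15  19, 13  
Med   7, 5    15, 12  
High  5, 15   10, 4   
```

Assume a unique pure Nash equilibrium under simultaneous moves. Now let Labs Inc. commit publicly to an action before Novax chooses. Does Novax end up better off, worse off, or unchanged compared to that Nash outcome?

Solve by backward induction (Labs Inc. leads).
- Low: BR = Invest, leader payoff 11.
- Med: BR = Hold, leader payoff 15.
- High: BR = Invest, leader payoff 5.
Among 11, 15, 5, the best is 15 at Med. Subgame-perfect outcome: (Med, Hold) with payoffs (15, 12).
Under simultaneous play:
Labs Inc.'s best replies: Invest→Low; Hold→Low.
Novax's best replies: Low→Invest; Med→Hold; High→Invest.
Only (Low, Invest) has each player best-responding; Nash payoffs (11, 15).
Novax earns 12 sequentially versus 15 at the Nash outcome: worse off.

worse off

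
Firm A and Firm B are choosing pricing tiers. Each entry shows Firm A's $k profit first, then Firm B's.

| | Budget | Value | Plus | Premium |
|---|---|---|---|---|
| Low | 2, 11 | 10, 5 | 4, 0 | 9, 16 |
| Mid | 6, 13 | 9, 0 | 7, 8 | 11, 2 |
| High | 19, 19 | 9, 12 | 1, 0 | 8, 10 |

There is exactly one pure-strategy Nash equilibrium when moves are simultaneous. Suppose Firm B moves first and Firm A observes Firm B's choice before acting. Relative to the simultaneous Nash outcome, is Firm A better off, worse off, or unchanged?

Firm A best-responds to each possible Firm B move:
- Budget → Firm A plays High (best of 2, 6, 19); Firm B gets 19.
- Value → Firm A plays Low (best of 10, 9, 9); Firm B gets 5.
- Plus → Firm A plays Mid (best of 4, 7, 1); Firm B gets 8.
- Premium → Firm A plays Mid (best of 9, 11, 8); Firm B gets 2.
Firm B's induced payoffs are 19, 5, 8, 2, so Firm B commits to Budget. Subgame-perfect outcome: (High, Budget) with payoffs (19, 19).
Now find the simultaneous Nash equilibrium.
Firm A's best replies: Budget→High; Value→Low; Plus→Mid; Premium→Mid.
Firm B's best replies: Low→Premium; Mid→Budget; High→Budget.
Only (High, Budget) has each player best-responding; Nash payoffs (19, 19).
Firm A earns 19 sequentially versus 19 at the Nash outcome: unchanged.

unchanged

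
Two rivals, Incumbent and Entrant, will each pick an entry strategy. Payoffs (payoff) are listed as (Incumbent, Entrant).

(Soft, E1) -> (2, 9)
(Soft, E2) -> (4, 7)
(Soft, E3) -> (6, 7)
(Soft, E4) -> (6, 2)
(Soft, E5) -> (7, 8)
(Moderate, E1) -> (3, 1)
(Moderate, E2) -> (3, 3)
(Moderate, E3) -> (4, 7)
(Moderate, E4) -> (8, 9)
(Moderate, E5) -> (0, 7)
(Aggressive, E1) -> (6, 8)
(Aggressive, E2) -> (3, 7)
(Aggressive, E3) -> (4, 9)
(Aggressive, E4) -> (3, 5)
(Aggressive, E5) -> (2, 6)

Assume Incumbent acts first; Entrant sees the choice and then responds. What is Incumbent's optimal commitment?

Moderate

Solve by backward induction (Incumbent leads).
- Soft: BR = E1, leader payoff 2.
- Moderate: BR = E4, leader payoff 8.
- Aggressive: BR = E3, leader payoff 4.
Incumbent's induced payoffs are 2, 8, 4, so Incumbent commits to Moderate. Subgame-perfect outcome: (Moderate, E4) with payoffs (8, 9).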